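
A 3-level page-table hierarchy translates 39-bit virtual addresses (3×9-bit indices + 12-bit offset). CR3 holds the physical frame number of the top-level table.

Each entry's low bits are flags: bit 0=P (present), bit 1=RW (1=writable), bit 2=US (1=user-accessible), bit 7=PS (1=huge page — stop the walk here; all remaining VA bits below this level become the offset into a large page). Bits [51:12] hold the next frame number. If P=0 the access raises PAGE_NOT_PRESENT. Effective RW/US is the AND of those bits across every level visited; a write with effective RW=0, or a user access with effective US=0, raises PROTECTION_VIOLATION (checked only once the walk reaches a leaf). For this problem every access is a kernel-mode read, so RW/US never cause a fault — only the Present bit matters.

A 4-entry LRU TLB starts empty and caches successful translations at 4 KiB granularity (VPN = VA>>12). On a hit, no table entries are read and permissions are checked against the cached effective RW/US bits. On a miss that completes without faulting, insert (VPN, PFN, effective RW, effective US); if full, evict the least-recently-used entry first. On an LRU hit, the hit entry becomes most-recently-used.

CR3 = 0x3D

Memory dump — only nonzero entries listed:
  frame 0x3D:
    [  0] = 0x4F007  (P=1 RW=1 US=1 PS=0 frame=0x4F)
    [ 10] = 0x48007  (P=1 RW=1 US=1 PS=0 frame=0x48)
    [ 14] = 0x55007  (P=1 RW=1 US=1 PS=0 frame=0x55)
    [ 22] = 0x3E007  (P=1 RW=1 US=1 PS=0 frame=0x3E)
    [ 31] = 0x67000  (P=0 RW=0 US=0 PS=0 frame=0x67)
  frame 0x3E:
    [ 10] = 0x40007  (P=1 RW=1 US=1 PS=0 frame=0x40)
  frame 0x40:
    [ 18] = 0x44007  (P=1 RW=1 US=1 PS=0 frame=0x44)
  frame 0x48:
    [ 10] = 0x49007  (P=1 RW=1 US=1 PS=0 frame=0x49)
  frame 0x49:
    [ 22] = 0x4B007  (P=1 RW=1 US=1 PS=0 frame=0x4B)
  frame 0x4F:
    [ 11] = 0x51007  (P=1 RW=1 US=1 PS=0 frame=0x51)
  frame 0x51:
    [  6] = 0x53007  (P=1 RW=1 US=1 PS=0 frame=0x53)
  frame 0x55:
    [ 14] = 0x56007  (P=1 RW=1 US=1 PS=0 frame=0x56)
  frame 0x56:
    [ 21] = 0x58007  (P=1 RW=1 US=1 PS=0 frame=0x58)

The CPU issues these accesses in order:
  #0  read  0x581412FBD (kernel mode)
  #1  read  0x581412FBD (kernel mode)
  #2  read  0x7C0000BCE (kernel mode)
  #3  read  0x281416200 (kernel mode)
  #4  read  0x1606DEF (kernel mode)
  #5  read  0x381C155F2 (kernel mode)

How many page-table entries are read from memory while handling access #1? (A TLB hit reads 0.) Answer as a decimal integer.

Per-access translation:
#0 VA=0x581412FBD (r,kernel):
  L0 @0x3D[22] → 0x3E007  P=1,RW=1,US=1,PS=0
  L1 @0x3E[10] → 0x40007  P=1,RW=1,US=1,PS=0
  L2 @0x40[18] → 0x44007  P=1,RW=1,US=1,PS=0
  → PA=0x44FBD  (3 entries read)
#1 VA=0x581412FBD (r,kernel):
  TLB hit vpn=0x581412 → PA=0x44FBD
#2 VA=0x7C0000BCE (r,kernel):
  L0 @0x3D[31] → 0x67000  P=0,RW=0,US=0,PS=0
  ✗ PAGE_NOT_PRESENT  [1 reads]
#3 VA=0x281416200 (r,kernel):
  L0 @0x3D[10] → 0x48007  P=1,RW=1,US=1,PS=0
  L1 @0x48[10] → 0x49007  P=1,RW=1,US=1,PS=0
  L2 @0x49[22] → 0x4B007  P=1,RW=1,US=1,PS=0
  → PA=0x4B200  (3 entries read)
#4 VA=0x1606DEF (r,kernel):
  L0 @0x3D[0] → 0x4F007  P=1,RW=1,US=1,PS=0
  L1 @0x4F[11] → 0x51007  P=1,RW=1,US=1,PS=0
  L2 @0x51[6] → 0x53007  P=1,RW=1,US=1,PS=0
  → PA=0x53DEF  (3 entries read)
#5 VA=0x381C155F2 (r,kernel):
  L0 @0x3D[14] → 0x55007  P=1,RW=1,US=1,PS=0
  L1 @0x55[14] → 0x56007  P=1,RW=1,US=1,PS=0
  L2 @0x56[21] → 0x58007  P=1,RW=1,US=1,PS=0
  → PA=0x585F2  (3 entries read)

Entries read for #1: 0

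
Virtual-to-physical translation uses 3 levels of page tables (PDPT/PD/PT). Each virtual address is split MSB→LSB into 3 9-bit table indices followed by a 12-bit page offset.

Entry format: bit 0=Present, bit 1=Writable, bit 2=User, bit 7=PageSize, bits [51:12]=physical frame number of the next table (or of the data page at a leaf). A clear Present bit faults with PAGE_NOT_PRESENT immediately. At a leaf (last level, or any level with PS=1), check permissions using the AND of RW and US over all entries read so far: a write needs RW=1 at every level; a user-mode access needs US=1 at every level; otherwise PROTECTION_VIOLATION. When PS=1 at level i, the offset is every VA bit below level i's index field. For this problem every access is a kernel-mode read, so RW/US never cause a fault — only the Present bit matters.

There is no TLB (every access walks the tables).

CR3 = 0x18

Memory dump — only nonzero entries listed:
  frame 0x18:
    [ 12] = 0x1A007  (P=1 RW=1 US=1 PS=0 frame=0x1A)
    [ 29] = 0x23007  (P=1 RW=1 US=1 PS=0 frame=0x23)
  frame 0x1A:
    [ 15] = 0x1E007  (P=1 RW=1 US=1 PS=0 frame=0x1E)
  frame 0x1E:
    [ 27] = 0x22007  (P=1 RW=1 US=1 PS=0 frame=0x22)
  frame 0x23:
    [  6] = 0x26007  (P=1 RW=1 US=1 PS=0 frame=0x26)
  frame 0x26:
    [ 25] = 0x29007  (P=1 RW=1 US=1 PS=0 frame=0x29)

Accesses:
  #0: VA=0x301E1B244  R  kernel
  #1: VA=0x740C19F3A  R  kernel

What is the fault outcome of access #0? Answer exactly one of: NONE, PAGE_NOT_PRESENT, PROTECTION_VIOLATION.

Per-access translation:
#0 VA=0x301E1B244 (r,kernel):
  lvl0: tbl 0x18, slot 12 ⇒ 0x1A007 (P1/RW1/US1/PS0)
  lvl1: tbl 0x1A, slot 15 ⇒ 0x1E007 (P1/RW1/US1/PS0)
  lvl2: tbl 0x1E, slot 27 ⇒ 0x22007 (P1/RW1/US1/PS0)
  ⇒ phys 0x22244  [3 reads]
#1 VA=0x740C19F3A (r,kernel):
  lvl0: tbl 0x18, slot 29 ⇒ 0x23007 (P1/RW1/US1/PS0)
  lvl1: tbl 0x23, slot 6 ⇒ 0x26007 (P1/RW1/US1/PS0)
  lvl2: tbl 0x26, slot 25 ⇒ 0x29007 (P1/RW1/US1/PS0)
  ⇒ phys 0x29F3A  [3 reads]

Access #0 fault: NONE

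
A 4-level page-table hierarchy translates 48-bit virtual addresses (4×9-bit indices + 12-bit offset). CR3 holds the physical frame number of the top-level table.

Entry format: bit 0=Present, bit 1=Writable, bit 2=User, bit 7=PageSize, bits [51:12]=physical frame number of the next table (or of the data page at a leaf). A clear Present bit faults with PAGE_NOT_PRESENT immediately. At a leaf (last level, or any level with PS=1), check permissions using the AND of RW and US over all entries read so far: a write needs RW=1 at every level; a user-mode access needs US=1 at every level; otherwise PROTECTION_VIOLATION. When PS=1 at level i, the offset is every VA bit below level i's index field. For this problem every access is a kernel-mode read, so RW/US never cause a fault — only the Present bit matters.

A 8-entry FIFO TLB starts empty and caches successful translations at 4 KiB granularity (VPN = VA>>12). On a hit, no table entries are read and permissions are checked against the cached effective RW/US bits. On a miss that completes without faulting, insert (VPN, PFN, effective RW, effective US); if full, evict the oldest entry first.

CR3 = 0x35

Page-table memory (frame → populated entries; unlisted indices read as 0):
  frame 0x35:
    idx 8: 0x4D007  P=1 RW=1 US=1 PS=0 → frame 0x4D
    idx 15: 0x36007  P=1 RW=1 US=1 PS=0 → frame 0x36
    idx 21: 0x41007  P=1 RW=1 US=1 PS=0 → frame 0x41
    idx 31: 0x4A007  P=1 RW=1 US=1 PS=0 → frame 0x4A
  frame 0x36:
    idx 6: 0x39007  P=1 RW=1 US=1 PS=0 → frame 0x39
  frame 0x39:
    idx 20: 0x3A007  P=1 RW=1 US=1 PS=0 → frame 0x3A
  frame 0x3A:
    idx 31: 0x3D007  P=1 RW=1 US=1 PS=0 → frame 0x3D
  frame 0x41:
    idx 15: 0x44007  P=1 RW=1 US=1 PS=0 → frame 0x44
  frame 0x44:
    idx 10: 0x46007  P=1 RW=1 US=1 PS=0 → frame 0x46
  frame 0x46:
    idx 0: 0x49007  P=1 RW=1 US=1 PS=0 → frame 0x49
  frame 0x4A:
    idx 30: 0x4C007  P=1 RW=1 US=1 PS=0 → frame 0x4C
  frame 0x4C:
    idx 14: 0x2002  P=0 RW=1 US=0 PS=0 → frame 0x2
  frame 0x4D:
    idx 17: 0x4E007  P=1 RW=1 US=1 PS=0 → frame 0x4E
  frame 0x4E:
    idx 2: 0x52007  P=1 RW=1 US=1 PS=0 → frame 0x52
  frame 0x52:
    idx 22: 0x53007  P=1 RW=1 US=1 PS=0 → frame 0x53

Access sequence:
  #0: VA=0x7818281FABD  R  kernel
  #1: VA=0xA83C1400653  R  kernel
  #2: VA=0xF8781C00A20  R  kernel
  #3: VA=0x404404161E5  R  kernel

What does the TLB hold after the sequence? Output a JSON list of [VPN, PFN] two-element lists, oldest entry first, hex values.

Per-access translation:
#0 VA=0x7818281FABD (r,kernel):
  L0 @0x35[15] → 0x36007  P=1,RW=1,US=1,PS=0
  L1 @0x36[6] → 0x39007  P=1,RW=1,US=1,PS=0
  L2 @0x39[20] → 0x3A007  P=1,RW=1,US=1,PS=0
  L3 @0x3A[31] → 0x3D007  P=1,RW=1,US=1,PS=0
  → PA=0x3DABD  (4 entries read)
#1 VA=0xA83C1400653 (r,kernel):
  L0 @0x35[21] → 0x41007  P=1,RW=1,US=1,PS=0
  L1 @0x41[15] → 0x44007  P=1,RW=1,US=1,PS=0
  L2 @0x44[10] → 0x46007  P=1,RW=1,US=1,PS=0
  L3 @0x46[0] → 0x49007  P=1,RW=1,US=1,PS=0
  → PA=0x49653  (4 entries read)
#2 VA=0xF8781C00A20 (r,kernel):
  L0 @0x35[31] → 0x4A007  P=1,RW=1,US=1,PS=0
  L1 @0x4A[30] → 0x4C007  P=1,RW=1,US=1,PS=0
  L2 @0x4C[14] → 0x2002  P=0,RW=1,US=0,PS=0
  ⇒ fault: PAGE_NOT_PRESENT  — 3 lookups
#3 VA=0x404404161E5 (r,kernel):
  L0 @0x35[8] → 0x4D007  P=1,RW=1,US=1,PS=0
  L1 @0x4D[17] → 0x4E007  P=1,RW=1,US=1,PS=0
  L2 @0x4E[2] → 0x52007  P=1,RW=1,US=1,PS=0
  L3 @0x52[22] → 0x53007  P=1,RW=1,US=1,PS=0
  → PA=0x531E5  (4 entries read)

TLB: [["0x7818281F", "0x3D"], ["0xA83C1400", "0x49"], ["0x40440416", "0x53"]]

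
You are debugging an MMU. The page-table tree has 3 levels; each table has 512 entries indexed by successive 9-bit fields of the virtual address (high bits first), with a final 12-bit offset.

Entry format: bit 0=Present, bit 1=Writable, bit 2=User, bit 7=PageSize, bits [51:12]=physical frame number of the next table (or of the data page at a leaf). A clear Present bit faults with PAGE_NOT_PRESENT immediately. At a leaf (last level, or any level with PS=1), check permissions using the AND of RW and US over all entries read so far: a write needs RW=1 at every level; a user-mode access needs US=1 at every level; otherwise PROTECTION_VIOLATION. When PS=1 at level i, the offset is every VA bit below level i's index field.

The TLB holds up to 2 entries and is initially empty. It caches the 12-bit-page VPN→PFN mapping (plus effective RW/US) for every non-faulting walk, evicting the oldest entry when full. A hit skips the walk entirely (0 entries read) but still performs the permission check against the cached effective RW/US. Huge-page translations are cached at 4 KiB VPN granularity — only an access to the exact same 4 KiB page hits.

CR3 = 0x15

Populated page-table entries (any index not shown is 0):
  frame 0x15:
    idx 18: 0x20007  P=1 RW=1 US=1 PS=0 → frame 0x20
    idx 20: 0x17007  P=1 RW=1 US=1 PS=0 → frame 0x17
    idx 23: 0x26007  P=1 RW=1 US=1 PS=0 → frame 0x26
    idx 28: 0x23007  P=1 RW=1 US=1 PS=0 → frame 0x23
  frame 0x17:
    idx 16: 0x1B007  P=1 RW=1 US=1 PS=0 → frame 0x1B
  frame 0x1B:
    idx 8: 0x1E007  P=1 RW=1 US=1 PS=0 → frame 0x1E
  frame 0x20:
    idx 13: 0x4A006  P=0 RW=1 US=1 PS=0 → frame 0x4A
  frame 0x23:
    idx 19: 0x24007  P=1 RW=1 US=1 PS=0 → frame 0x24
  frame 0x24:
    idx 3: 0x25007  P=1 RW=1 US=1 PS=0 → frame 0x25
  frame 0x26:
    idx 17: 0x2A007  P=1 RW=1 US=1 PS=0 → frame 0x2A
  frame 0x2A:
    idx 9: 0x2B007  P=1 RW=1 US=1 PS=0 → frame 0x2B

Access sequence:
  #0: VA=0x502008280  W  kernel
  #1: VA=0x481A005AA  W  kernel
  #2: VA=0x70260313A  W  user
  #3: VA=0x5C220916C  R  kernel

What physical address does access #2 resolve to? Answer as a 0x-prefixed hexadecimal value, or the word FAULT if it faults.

Walk each access:
#0 VA=0x502008280 (w,kernel):
  lvl0: tbl 0x15, slot 20 ⇒ 0x17007 (P1/RW1/US1/PS0)
  lvl1: tbl 0x17, slot 16 ⇒ 0x1B007 (P1/RW1/US1/PS0)
  lvl2: tbl 0x1B, slot 8 ⇒ 0x1E007 (P1/RW1/US1/PS0)
  → PA=0x1E280  (3 entries read)
#1 VA=0x481A005AA (w,kernel):
  lvl0: tbl 0x15, slot 18 ⇒ 0x20007 (P1/RW1/US1/PS0)
  lvl1: tbl 0x20, slot 13 ⇒ 0x4A006 (P0/RW1/US1/PS0)
  ⇒ fault: PAGE_NOT_PRESENT  — 2 lookups
#2 VA=0x70260313A (w,user):
  lvl0: tbl 0x15, slot 28 ⇒ 0x23007 (P1/RW1/US1/PS0)
  lvl1: tbl 0x23, slot 19 ⇒ 0x24007 (P1/RW1/US1/PS0)
  lvl2: tbl 0x24, slot 3 ⇒ 0x25007 (P1/RW1/US1/PS0)
  → PA=0x2513A  (3 entries read)
#3 VA=0x5C220916C (r,kernel):
  lvl0: tbl 0x15, slot 23 ⇒ 0x26007 (P1/RW1/US1/PS0)
  lvl1: tbl 0x26, slot 17 ⇒ 0x2A007 (P1/RW1/US1/PS0)
  lvl2: tbl 0x2A, slot 9 ⇒ 0x2B007 (P1/RW1/US1/PS0)
  → PA=0x2B16C  (3 entries read)

Access #2 PA: 0x2513A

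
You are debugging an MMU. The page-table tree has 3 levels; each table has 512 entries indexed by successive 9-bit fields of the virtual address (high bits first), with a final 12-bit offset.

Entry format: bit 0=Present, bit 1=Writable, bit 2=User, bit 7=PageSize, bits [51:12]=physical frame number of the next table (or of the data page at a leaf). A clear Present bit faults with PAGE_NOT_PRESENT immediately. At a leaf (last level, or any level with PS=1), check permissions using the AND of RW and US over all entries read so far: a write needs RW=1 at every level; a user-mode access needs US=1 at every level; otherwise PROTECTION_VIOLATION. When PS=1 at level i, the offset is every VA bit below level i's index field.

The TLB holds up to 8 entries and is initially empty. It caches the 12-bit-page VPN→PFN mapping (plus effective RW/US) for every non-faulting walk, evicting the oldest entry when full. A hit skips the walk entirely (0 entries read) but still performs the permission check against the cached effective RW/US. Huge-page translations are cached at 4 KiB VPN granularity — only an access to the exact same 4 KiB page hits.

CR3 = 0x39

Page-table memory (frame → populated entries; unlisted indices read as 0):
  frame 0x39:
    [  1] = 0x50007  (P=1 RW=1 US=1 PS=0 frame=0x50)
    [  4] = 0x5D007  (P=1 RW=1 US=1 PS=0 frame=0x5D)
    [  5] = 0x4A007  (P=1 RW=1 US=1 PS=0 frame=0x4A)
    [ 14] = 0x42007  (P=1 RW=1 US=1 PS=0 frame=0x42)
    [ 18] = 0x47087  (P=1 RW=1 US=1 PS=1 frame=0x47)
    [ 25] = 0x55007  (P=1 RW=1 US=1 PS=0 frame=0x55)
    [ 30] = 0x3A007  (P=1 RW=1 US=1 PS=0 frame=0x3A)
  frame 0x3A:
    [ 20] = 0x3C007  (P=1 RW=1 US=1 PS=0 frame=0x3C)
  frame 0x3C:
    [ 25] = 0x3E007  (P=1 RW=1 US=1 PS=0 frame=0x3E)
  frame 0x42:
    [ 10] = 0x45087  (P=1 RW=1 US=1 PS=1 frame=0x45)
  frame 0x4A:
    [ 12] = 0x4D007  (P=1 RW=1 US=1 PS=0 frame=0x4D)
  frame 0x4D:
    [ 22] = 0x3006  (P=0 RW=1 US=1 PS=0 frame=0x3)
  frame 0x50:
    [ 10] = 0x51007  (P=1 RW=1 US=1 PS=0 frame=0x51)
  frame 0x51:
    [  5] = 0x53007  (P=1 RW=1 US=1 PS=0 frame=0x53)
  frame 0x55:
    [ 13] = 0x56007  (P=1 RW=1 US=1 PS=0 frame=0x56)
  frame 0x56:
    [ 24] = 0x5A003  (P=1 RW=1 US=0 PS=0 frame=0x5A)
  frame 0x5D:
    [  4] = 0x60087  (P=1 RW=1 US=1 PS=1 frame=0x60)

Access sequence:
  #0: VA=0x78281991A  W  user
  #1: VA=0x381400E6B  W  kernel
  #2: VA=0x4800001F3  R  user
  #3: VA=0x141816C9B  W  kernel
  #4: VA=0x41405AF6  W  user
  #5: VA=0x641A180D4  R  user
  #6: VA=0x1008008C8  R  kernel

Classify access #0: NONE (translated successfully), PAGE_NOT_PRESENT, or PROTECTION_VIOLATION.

Per-access translation:
#0 VA=0x78281991A (w,user):
  L0: frame=0x39 idx=30 entry=0x3A007 [P=1 RW=1 US=1 PS=0]
  L1: frame=0x3A idx=20 entry=0x3C007 [P=1 RW=1 US=1 PS=0]
  L2: frame=0x3C idx=25 entry=0x3E007 [P=1 RW=1 US=1 PS=0]
  → PA=0x3E91A  (3 entries read)
#1 VA=0x381400E6B (w,kernel):
  L0: frame=0x39 idx=14 entry=0x42007 [P=1 RW=1 US=1 PS=0]
  L1: frame=0x42 idx=10 entry=0x45087 [P=1 RW=1 US=1 PS=1]
  → PA=0x45E6B (huge @L1)  (2 entries read)
#2 VA=0x4800001F3 (r,user):
  L0: frame=0x39 idx=18 entry=0x47087 [P=1 RW=1 US=1 PS=1]
  → PA=0x471F3 (huge @L0)  (1 entries read)
#3 VA=0x141816C9B (w,kernel):
  L0: frame=0x39 idx=5 entry=0x4A007 [P=1 RW=1 US=1 PS=0]
  L1: frame=0x4A idx=12 entry=0x4D007 [P=1 RW=1 US=1 PS=0]
  L2: frame=0x4D idx=22 entry=0x3006 [P=0 RW=1 US=1 PS=0]
  ✗ PAGE_NOT_PRESENT  [3 reads]
#4 VA=0x41405AF6 (w,user):
  L0: frame=0x39 idx=1 entry=0x50007 [P=1 RW=1 US=1 PS=0]
  L1: frame=0x50 idx=10 entry=0x51007 [P=1 RW=1 US=1 PS=0]
  L2: frame=0x51 idx=5 entry=0x53007 [P=1 RW=1 US=1 PS=0]
  → PA=0x53AF6  (3 entries read)
#5 VA=0x641A180D4 (r,user):
  L0: frame=0x39 idx=25 entry=0x55007 [P=1 RW=1 US=1 PS=0]
  L1: frame=0x55 idx=13 entry=0x56007 [P=1 RW=1 US=1 PS=0]
  L2: frame=0x56 idx=24 entry=0x5A003 [P=1 RW=1 US=0 PS=0]
  ✗ PROTECTION_VIOLATION  [3 reads]
#6 VA=0x1008008C8 (r,kernel):
  L0: frame=0x39 idx=4 entry=0x5D007 [P=1 RW=1 US=1 PS=0]
  L1: frame=0x5D idx=4 entry=0x60087 [P=1 RW=1 US=1 PS=1]
  → PA=0x608C8 (huge @L1)  (2 entries read)

Access #0 fault: NONE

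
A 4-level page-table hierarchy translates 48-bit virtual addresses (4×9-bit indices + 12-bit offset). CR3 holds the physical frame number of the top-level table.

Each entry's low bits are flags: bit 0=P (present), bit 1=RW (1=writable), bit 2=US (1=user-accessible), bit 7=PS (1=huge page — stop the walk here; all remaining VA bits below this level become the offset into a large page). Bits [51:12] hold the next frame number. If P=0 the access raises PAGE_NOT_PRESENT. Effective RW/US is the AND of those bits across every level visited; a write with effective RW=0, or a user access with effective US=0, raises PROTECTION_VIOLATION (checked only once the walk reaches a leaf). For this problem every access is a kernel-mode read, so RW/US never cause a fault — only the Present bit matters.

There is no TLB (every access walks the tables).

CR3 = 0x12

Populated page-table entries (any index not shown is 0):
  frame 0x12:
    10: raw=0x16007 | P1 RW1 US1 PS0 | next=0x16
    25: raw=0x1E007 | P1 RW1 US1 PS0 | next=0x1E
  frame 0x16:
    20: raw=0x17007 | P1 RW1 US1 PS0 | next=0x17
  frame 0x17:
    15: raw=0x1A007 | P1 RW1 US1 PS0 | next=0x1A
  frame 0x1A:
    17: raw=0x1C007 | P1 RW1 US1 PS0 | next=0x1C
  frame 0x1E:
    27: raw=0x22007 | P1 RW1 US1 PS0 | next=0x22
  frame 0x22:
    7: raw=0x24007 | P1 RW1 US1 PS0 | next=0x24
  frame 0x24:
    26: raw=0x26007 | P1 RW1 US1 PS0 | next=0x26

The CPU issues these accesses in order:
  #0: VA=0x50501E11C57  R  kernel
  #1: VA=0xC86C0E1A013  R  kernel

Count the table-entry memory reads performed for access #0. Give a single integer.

Walk each access:
#0 VA=0x50501E11C57 (r,kernel):
  [0] read 0x12 idx=10: raw=0x16007 flags P=1 W=1 U=1 S=0
  [1] read 0x16 idx=20: raw=0x17007 flags P=1 W=1 U=1 S=0
  [2] read 0x17 idx=15: raw=0x1A007 flags P=1 W=1 U=1 S=0
  [3] read 0x1A idx=17: raw=0x1C007 flags P=1 W=1 U=1 S=0
  ⇒ phys 0x1CC57  [4 reads]
#1 VA=0xC86C0E1A013 (r,kernel):
  [0] read 0x12 idx=25: raw=0x1E007 flags P=1 W=1 U=1 S=0
  [1] read 0x1E idx=27: raw=0x22007 flags P=1 W=1 U=1 S=0
  [2] read 0x22 idx=7: raw=0x24007 flags P=1 W=1 U=1 S=0
  [3] read 0x24 idx=26: raw=0x26007 flags P=1 W=1 U=1 S=0
  ⇒ phys 0x26013  [4 reads]

Entries read for #0: 4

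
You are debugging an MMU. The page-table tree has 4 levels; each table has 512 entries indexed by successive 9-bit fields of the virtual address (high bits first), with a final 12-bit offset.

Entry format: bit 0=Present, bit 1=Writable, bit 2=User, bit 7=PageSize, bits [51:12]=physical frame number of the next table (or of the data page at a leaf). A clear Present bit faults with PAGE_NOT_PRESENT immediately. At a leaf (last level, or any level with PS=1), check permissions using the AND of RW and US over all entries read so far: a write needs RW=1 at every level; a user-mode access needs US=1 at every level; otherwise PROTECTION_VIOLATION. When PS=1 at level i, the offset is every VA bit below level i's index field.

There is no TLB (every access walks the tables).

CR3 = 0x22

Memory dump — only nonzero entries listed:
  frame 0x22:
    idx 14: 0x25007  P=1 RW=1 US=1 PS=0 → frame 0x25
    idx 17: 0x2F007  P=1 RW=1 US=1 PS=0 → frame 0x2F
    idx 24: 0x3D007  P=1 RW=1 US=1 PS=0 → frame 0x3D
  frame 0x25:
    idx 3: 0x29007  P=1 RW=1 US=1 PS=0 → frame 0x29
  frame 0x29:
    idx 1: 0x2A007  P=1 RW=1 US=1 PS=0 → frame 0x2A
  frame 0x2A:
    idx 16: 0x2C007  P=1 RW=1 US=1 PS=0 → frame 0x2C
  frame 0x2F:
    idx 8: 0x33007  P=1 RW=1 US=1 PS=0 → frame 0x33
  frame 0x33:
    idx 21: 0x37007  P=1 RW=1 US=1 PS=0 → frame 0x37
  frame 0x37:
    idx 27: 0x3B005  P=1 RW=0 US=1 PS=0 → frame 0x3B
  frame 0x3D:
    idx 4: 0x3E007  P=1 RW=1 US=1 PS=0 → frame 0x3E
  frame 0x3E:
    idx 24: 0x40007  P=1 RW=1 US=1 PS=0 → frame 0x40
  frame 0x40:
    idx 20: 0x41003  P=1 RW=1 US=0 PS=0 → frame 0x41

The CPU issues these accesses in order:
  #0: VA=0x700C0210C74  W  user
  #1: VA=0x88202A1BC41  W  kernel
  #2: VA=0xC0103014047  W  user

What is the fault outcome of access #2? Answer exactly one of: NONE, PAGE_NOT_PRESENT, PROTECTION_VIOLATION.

Walk each access:
#0 VA=0x700C0210C74 (w,user):
  [0] read 0x22 idx=14: raw=0x25007 flags P=1 W=1 U=1 S=0
  [1] read 0x25 idx=3: raw=0x29007 flags P=1 W=1 U=1 S=0
  [2] read 0x29 idx=1: raw=0x2A007 flags P=1 W=1 U=1 S=0
  [3] read 0x2A idx=16: raw=0x2C007 flags P=1 W=1 U=1 S=0
  ⇒ phys 0x2CC74  [4 reads]
#1 VA=0x88202A1BC41 (w,kernel):
  [0] read 0x22 idx=17: raw=0x2F007 flags P=1 W=1 U=1 S=0
  [1] read 0x2F idx=8: raw=0x33007 flags P=1 W=1 U=1 S=0
  [2] read 0x33 idx=21: raw=0x37007 flags P=1 W=1 U=1 S=0
  [3] read 0x37 idx=27: raw=0x3B005 flags P=1 W=0 U=1 S=0
  ⇒ fault: PROTECTION_VIOLATION  — 4 lookups
#2 VA=0xC0103014047 (w,user):
  [0] read 0x22 idx=24: raw=0x3D007 flags P=1 W=1 U=1 S=0
  [1] read 0x3D idx=4: raw=0x3E007 flags P=1 W=1 U=1 S=0
  [2] read 0x3E idx=24: raw=0x40007 flags P=1 W=1 U=1 S=0
  [3] read 0x40 idx=20: raw=0x41003 flags P=1 W=1 U=0 S=0
  ⇒ fault: PROTECTION_VIOLATION  — 4 lookups

Access #2 fault: PROTECTION_VIOLATION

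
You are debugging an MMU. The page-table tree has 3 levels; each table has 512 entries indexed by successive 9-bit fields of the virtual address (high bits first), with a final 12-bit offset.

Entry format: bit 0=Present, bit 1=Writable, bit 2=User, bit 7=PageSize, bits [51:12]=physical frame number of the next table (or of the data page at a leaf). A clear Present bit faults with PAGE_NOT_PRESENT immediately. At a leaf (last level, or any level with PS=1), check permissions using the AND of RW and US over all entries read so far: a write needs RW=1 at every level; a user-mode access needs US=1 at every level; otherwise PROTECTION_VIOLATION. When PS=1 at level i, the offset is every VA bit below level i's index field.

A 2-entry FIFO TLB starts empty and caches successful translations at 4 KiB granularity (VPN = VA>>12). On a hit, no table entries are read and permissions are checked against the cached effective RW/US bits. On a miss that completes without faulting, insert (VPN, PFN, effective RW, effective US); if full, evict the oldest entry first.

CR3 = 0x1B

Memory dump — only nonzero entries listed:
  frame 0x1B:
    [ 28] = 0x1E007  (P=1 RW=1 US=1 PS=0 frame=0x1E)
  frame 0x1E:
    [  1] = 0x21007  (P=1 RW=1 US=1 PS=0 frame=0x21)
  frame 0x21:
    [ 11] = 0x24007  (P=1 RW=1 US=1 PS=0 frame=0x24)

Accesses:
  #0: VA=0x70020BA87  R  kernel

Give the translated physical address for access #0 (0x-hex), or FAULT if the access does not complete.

Walk each access:
#0 VA=0x70020BA87 (r,kernel):
  lvl0: tbl 0x1B, slot 28 ⇒ 0x1E007 (P1/RW1/US1/PS0)
  lvl1: tbl 0x1E, slot 1 ⇒ 0x21007 (P1/RW1/US1/PS0)
  lvl2: tbl 0x21, slot 11 ⇒ 0x24007 (P1/RW1/US1/PS0)
  ⇒ phys 0x24A87  [3 reads]

Access #0 PA: 0x24A87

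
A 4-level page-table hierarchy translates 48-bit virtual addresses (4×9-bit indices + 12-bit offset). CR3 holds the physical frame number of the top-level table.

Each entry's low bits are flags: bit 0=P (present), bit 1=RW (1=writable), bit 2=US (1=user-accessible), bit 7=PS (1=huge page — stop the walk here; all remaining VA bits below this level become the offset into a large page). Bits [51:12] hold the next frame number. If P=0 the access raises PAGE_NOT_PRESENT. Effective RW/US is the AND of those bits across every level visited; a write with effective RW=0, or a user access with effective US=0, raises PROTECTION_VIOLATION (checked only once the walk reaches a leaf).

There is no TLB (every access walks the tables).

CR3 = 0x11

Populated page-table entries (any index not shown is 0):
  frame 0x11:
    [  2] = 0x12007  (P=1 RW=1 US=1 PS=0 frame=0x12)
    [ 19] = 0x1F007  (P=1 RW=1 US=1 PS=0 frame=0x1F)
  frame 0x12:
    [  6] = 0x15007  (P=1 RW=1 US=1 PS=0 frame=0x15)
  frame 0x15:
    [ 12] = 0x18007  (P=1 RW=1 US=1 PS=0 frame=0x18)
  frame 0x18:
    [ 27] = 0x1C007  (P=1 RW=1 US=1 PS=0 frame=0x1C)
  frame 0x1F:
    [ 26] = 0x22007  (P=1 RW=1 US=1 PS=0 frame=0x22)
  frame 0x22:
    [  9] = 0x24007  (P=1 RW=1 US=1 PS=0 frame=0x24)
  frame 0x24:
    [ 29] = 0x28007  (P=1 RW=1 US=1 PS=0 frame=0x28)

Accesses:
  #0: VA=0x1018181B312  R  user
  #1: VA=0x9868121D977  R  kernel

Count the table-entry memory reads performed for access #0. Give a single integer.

Trace:
#0 VA=0x1018181B312 (r,user):
  L0 @0x11[2] → 0x12007  P=1,RW=1,US=1,PS=0
  L1 @0x12[6] → 0x15007  P=1,RW=1,US=1,PS=0
  L2 @0x15[12] → 0x18007  P=1,RW=1,US=1,PS=0
  L3 @0x18[27] → 0x1C007  P=1,RW=1,US=1,PS=0
  → PA=0x1C312  (4 entries read)
#1 VA=0x9868121D977 (r,kernel):
  L0 @0x11[19] → 0x1F007  P=1,RW=1,US=1,PS=0
  L1 @0x1F[26] → 0x22007  P=1,RW=1,US=1,PS=0
  L2 @0x22[9] → 0x24007  P=1,RW=1,US=1,PS=0
  L3 @0x24[29] → 0x28007  P=1,RW=1,US=1,PS=0
  → PA=0x28977  (4 entries read)

Entries read for #0: 4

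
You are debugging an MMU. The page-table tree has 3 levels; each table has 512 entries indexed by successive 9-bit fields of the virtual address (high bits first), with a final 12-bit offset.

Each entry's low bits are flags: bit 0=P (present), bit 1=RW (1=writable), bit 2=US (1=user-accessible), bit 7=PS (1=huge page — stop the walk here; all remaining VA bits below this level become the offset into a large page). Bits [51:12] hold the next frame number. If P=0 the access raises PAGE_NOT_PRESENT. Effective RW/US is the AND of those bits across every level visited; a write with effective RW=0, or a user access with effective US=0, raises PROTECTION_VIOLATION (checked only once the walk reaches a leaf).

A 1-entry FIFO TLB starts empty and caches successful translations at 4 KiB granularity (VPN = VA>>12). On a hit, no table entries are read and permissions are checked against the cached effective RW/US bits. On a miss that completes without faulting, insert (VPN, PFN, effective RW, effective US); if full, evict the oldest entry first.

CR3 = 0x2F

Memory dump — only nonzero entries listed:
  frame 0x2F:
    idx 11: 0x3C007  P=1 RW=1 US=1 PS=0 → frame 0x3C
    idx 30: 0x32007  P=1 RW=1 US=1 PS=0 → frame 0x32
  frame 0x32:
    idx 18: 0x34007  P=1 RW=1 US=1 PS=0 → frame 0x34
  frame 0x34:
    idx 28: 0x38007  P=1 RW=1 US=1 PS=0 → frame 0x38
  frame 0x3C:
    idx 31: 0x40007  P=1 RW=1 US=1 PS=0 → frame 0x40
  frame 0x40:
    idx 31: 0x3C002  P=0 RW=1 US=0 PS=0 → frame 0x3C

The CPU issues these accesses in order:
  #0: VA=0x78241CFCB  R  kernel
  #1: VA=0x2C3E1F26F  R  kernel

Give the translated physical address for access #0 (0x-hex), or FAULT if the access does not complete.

Per-access translation:
#0 VA=0x78241CFCB (r,kernel):
  L0 @0x2F[30] → 0x32007  P=1,RW=1,US=1,PS=0
  L1 @0x32[18] → 0x34007  P=1,RW=1,US=1,PS=0
  L2 @0x34[28] → 0x38007  P=1,RW=1,US=1,PS=0
  ✓ 0x38FCB  — 3 lookups
#1 VA=0x2C3E1F26F (r,kernel):
  L0 @0x2F[11] → 0x3C007  P=1,RW=1,US=1,PS=0
  L1 @0x3C[31] → 0x40007  P=1,RW=1,US=1,PS=0
  L2 @0x40[31] → 0x3C002  P=0,RW=1,US=0,PS=0
  → PAGE_NOT_PRESENT  (3 entries read)

Access #0 PA: 0x38FCB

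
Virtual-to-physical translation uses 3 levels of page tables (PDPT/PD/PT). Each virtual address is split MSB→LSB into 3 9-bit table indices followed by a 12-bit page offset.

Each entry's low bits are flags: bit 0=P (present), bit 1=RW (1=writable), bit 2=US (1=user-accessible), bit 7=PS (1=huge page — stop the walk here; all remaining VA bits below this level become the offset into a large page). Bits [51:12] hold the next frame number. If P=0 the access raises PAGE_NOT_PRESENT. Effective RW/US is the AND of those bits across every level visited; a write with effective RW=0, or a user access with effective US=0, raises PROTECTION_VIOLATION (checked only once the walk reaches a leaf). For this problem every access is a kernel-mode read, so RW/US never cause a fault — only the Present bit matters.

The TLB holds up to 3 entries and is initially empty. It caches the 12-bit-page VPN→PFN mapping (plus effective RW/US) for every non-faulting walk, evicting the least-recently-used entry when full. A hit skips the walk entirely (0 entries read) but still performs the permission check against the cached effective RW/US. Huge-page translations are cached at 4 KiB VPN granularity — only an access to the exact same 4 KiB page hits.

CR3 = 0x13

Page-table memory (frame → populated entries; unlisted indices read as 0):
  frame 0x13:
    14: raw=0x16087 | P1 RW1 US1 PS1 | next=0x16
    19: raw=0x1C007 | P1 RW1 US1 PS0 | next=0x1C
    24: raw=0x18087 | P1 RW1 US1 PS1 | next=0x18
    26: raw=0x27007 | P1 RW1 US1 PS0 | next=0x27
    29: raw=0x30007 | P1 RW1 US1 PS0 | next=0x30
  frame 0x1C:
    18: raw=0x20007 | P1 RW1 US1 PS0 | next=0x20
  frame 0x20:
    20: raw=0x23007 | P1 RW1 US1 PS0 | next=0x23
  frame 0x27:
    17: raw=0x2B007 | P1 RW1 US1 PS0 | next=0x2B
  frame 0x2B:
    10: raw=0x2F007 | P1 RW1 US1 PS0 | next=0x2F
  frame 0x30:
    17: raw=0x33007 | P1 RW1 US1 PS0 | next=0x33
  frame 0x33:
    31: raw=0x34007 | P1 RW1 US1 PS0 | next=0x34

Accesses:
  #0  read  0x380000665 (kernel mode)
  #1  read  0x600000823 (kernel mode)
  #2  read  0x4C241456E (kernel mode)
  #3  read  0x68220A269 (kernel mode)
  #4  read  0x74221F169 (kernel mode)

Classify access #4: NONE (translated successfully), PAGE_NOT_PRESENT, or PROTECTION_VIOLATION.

Trace:
#0 VA=0x380000665 (r,kernel):
  lvl0: tbl 0x13, slot 14 ⇒ 0x16087 (P1/RW1/US1/PS1)
  ✓ 0x16665 (huge @L0)  — 1 lookups
#1 VA=0x600000823 (r,kernel):
  lvl0: tbl 0x13, slot 24 ⇒ 0x18087 (P1/RW1/US1/PS1)
  ✓ 0x18823 (huge @L0)  — 1 lookups
#2 VA=0x4C241456E (r,kernel):
  lvl0: tbl 0x13, slot 19 ⇒ 0x1C007 (P1/RW1/US1/PS0)
  lvl1: tbl 0x1C, slot 18 ⇒ 0x20007 (P1/RW1/US1/PS0)
  lvl2: tbl 0x20, slot 20 ⇒ 0x23007 (P1/RW1/US1/PS0)
  ✓ 0x2356E  — 3 lookups
#3 VA=0x68220A269 (r,kernel):
  lvl0: tbl 0x13, slot 26 ⇒ 0x27007 (P1/RW1/US1/PS0)
  lvl1: tbl 0x27, slot 17 ⇒ 0x2B007 (P1/RW1/US1/PS0)
  lvl2: tbl 0x2B, slot 10 ⇒ 0x2F007 (P1/RW1/US1/PS0)
  ✓ 0x2F269  — 3 lookups
#4 VA=0x74221F169 (r,kernel):
  lvl0: tbl 0x13, slot 29 ⇒ 0x30007 (P1/RW1/US1/PS0)
  lvl1: tbl 0x30, slot 17 ⇒ 0x33007 (P1/RW1/US1/PS0)
  lvl2: tbl 0x33, slot 31 ⇒ 0x34007 (P1/RW1/US1/PS0)
  ✓ 0x34169  — 3 lookups

Access #4 fault: NONE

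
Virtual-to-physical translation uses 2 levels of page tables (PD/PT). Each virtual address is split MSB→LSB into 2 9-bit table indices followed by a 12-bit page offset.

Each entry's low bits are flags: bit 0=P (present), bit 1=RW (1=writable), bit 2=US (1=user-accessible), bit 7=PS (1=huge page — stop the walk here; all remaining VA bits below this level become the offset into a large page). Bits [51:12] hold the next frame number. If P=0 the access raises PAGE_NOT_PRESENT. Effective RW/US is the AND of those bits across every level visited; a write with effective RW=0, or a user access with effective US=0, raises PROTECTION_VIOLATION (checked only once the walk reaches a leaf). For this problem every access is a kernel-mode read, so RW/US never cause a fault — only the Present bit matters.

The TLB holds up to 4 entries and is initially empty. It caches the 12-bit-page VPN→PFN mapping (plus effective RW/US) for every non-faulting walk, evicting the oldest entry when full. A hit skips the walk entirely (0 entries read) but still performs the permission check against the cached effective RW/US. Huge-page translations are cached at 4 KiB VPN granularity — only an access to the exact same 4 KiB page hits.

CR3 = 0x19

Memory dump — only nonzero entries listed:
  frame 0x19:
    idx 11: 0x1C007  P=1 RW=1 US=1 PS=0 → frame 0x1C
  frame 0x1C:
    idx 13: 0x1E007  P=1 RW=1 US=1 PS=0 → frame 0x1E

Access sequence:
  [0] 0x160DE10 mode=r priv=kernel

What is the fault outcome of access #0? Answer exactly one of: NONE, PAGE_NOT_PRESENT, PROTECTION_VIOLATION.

Per-access translation:
#0 VA=0x160DE10 (r,kernel):
  L0: frame=0x19 idx=11 entry=0x1C007 [P=1 RW=1 US=1 PS=0]
  L1: frame=0x1C idx=13 entry=0x1E007 [P=1 RW=1 US=1 PS=0]
  ✓ 0x1EE10  — 2 lookups

Access #0 fault: NONE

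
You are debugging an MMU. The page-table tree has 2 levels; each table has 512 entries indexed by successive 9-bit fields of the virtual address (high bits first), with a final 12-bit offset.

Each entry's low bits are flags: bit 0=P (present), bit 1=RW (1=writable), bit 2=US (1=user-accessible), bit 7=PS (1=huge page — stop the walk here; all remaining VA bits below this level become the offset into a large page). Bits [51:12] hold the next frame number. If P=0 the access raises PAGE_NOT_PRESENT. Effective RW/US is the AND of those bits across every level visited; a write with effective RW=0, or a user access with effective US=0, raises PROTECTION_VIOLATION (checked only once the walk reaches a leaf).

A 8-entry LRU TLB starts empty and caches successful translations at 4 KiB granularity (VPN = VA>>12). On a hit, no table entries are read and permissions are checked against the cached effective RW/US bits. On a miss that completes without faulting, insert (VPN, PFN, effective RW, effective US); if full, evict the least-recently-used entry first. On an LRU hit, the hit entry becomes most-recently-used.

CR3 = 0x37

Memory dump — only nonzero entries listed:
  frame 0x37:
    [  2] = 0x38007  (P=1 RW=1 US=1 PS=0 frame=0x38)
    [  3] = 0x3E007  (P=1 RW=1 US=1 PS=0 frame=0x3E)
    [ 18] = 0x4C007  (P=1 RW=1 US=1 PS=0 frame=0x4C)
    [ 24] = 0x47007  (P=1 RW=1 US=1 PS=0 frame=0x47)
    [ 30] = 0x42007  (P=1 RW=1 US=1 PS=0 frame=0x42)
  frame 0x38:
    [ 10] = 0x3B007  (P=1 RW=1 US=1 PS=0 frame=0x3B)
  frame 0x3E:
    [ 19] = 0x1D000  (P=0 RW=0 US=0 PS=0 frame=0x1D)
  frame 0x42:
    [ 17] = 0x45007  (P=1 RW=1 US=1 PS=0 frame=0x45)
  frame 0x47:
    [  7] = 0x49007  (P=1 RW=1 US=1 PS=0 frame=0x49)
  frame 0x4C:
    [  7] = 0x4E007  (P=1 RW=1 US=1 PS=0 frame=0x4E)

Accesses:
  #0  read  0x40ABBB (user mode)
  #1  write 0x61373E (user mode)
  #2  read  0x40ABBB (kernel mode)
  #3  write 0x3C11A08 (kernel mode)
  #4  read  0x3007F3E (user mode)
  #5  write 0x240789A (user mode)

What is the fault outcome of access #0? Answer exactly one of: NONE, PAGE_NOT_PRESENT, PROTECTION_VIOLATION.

Trace:
#0 VA=0x40ABBB (r,user):
  [0] read 0x37 idx=2: raw=0x38007 flags P=1 W=1 U=1 S=0
  [1] read 0x38 idx=10: raw=0x3B007 flags P=1 W=1 U=1 S=0
  ✓ 0x3BBBB  — 2 lookups
#1 VA=0x61373E (w,user):
  [0] read 0x37 idx=3: raw=0x3E007 flags P=1 W=1 U=1 S=0
  [1] read 0x3E idx=19: raw=0x1D000 flags P=0 W=0 U=0 S=0
  ⇒ fault: PAGE_NOT_PRESENT  — 2 lookups
#2 VA=0x40ABBB (r,kernel):
  TLB hit vpn=0x40A → PA=0x3BBBB
#3 VA=0x3C11A08 (w,kernel):
  [0] read 0x37 idx=30: raw=0x42007 flags P=1 W=1 U=1 S=0
  [1] read 0x42 idx=17: raw=0x45007 flags P=1 W=1 U=1 S=0
  ✓ 0x45A08  — 2 lookups
#4 VA=0x3007F3E (r,user):
  [0] read 0x37 idx=24: raw=0x47007 flags P=1 W=1 U=1 S=0
  [1] read 0x47 idx=7: raw=0x49007 flags P=1 W=1 U=1 S=0
  ✓ 0x49F3E  — 2 lookups
#5 VA=0x240789A (w,user):
  [0] read 0x37 idx=18: raw=0x4C007 flags P=1 W=1 U=1 S=0
  [1] read 0x4C idx=7: raw=0x4E007 flags P=1 W=1 U=1 S=0
  ✓ 0x4E89A  — 2 lookups

Access #0 fault: NONE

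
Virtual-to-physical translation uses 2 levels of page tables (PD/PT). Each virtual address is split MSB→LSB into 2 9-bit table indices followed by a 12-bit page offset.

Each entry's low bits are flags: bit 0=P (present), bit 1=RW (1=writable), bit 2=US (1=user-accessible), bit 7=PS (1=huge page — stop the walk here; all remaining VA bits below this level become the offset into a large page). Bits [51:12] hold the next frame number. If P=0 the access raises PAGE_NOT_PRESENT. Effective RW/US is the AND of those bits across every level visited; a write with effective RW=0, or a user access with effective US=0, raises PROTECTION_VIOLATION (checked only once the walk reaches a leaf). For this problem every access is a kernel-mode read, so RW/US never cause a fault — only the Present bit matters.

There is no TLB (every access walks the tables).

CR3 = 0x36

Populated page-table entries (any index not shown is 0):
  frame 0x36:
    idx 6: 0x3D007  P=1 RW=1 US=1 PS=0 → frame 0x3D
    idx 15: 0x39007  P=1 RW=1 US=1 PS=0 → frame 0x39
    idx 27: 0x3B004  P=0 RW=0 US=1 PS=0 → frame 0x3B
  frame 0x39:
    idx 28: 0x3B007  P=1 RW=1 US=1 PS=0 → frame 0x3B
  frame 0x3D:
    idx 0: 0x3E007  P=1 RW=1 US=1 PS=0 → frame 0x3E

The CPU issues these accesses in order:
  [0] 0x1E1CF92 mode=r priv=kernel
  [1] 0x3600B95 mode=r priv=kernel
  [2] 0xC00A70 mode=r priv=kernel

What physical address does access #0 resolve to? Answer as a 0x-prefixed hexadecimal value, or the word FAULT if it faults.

Walk each access:
#0 VA=0x1E1CF92 (r,kernel):
  [0] read 0x36 idx=15: raw=0x39007 flags P=1 W=1 U=1 S=0
  [1] read 0x39 idx=28: raw=0x3B007 flags P=1 W=1 U=1 S=0
  ✓ 0x3BF92  — 2 lookups
#1 VA=0x3600B95 (r,kernel):
  [0] read 0x36 idx=27: raw=0x3B004 flags P=0 W=0 U=1 S=0
  ✗ PAGE_NOT_PRESENT  [1 reads]
#2 VA=0xC00A70 (r,kernel):
  [0] read 0x36 idx=6: raw=0x3D007 flags P=1 W=1 U=1 S=0
  [1] read 0x3D idx=0: raw=0x3E007 flags P=1 W=1 U=1 S=0
  ✓ 0x3EA70  — 2 lookups

Access #0 PA: 0x3BF92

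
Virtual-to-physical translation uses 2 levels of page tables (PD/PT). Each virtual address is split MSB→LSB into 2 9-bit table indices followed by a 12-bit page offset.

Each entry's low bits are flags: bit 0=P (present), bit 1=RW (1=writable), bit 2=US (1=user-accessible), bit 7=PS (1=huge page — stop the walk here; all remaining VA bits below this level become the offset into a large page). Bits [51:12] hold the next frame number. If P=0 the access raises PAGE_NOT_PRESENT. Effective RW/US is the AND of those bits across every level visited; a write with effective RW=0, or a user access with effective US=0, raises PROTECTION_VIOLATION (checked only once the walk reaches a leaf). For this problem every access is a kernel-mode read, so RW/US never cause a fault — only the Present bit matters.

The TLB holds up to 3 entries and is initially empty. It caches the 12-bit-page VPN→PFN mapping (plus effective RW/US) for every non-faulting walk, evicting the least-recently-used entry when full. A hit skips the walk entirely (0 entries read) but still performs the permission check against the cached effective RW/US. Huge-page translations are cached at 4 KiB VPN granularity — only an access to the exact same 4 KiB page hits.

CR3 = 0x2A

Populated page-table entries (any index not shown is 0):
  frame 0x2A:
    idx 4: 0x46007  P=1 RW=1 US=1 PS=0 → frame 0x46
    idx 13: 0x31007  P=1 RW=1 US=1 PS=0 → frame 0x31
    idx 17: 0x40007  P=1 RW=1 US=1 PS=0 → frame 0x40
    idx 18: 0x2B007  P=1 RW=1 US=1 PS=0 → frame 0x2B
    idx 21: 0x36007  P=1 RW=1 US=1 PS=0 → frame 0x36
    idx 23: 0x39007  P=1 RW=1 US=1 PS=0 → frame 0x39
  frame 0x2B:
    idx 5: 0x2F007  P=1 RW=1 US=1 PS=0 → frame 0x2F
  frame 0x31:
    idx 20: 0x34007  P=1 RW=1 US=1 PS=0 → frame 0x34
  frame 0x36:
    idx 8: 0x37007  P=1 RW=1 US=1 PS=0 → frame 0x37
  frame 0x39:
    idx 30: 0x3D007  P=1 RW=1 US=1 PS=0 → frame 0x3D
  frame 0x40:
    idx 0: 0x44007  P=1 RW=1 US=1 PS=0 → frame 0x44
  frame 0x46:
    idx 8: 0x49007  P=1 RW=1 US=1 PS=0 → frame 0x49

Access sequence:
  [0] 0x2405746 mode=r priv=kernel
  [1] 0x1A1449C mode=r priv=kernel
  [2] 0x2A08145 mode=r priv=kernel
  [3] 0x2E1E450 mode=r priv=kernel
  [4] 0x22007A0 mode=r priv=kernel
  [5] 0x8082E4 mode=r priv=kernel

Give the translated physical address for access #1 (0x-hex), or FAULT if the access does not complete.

Walk each access:
#0 VA=0x2405746 (r,kernel):
  L0 @0x2A[18] → 0x2B007  P=1,RW=1,US=1,PS=0
  L1 @0x2B[5] → 0x2F007  P=1,RW=1,US=1,PS=0
  → PA=0x2F746  (2 entries read)
#1 VA=0x1A1449C (r,kernel):
  L0 @0x2A[13] → 0x31007  P=1,RW=1,US=1,PS=0
  L1 @0x31[20] → 0x34007  P=1,RW=1,US=1,PS=0
  → PA=0x3449C  (2 entries read)
#2 VA=0x2A08145 (r,kernel):
  L0 @0x2A[21] → 0x36007  P=1,RW=1,US=1,PS=0
  L1 @0x36[8] → 0x37007  P=1,RW=1,US=1,PS=0
  → PA=0x37145  (2 entries read)
#3 VA=0x2E1E450 (r,kernel):
  L0 @0x2A[23] → 0x39007  P=1,RW=1,US=1,PS=0
  L1 @0x39[30] → 0x3D007  P=1,RW=1,US=1,PS=0
  → PA=0x3D450  (2 entries read)
#4 VA=0x22007A0 (r,kernel):
  L0 @0x2A[17] → 0x40007  P=1,RW=1,US=1,PS=0
  L1 @0x40[0] → 0x44007  P=1,RW=1,US=1,PS=0
  → PA=0x447A0  (2 entries read)
#5 VA=0x8082E4 (r,kernel):
  L0 @0x2A[4] → 0x46007  P=1,RW=1,US=1,PS=0
  L1 @0x46[8] → 0x49007  P=1,RW=1,US=1,PS=0
  → PA=0x492E4  (2 entries read)

Access #1 PA: 0x3449C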